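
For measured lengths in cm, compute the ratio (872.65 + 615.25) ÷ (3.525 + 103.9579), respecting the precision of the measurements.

872.65 + 615.25 = 1487.90, limited to 2 d.p. → 6 s.f.; 3.525 + 103.9579 = 107.4829, limited to 3 d.p. → 6 s.f.
Carrying full precision, 1487.90 ÷ 107.4829 = 13.8431322564…; keep min(6, 6) = 6 s.f.
Rounded to 6 significant figures: 13.8431.

13.8431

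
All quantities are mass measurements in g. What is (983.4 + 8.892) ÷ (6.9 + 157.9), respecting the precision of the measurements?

983.4 + 8.892 = 992.292, limited to 1 d.p. → 4 s.f.; 6.9 + 157.9 = 164.8, limited to 1 d.p. → 4 s.f.
Carrying full precision, 992.292 ÷ 164.8 = 6.02118932039…; keep min(4, 4) = 4 s.f.
Rounded to 4 significant figures: 6.021.

6.021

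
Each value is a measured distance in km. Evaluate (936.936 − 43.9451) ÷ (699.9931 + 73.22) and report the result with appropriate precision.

936.936 − 43.9451 = 892.9909, limited to 3 d.p. → 6 s.f.; 699.9931 + 73.22 = 773.2131, limited to 2 d.p. → 5 s.f.
Carrying full precision, 892.9909 ÷ 773.2131 = 1.15490917058…; keep min(6, 5) = 5 s.f.
Rounded to 5 significant figures: 1.1549.

1.1549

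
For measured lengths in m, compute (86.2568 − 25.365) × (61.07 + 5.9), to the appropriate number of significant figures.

86.2568 − 25.365 = 60.8918, limited to 3 d.p. → 5 s.f.; 61.07 + 5.9 = 66.97, limited to 1 d.p. → 3 s.f.
Carrying full precision, 60.8918 × 66.97 = 4077.923846; keep min(5, 3) = 3 s.f.
Rounded to 3 significant figures: 4.08 × 10³ m².

4.08 × 10³ m²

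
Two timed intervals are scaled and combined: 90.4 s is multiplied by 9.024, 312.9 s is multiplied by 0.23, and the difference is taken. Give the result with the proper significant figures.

90.4 × 9.024 = 815.7696 → 816 s (3 s.f., last digit at the 10^0 place).
312.9 × 0.23 = 71.967 → 72 s (2 s.f., last digit at the 10^0 place).
Difference: 743.8026 s; keep the coarser place, 10^0.
Result: 744 s.

744 s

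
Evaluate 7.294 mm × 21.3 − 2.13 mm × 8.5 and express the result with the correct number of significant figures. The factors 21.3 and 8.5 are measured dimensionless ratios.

7.294 × 21.3 = 155.3622 → 155 mm (3 s.f., last digit at the 10^0 place).
2.13 × 8.5 = 18.105 → 18 mm (2 s.f., last digit at the 10^0 place).
Difference: 137.2572 mm; keep the coarser place, 10^0.
Result: 137 mm.

137 mm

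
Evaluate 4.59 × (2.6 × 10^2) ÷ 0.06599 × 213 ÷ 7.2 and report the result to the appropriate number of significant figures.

5.4 × 10^5

4.59 × (2.6 × 10^2) ÷ 0.06599 × 213 ÷ 7.2 = 535001.515381…
Multiplication/division keeps the fewest significant figures: 4.59 → 3 s.f., 2.6 × 10^2 → 2 s.f., 0.06599 → 4 s.f., 213 → 3 s.f., 7.2 → 2 s.f.; limit is 2.
Rounded to 2 significant figures: 5.4 × 10^5.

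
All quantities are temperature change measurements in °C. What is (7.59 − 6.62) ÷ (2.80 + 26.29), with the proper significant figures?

7.59 − 6.62 = 0.97, limited to 2 d.p. → 2 s.f.; 2.80 + 26.29 = 29.09, limited to 2 d.p. → 4 s.f.
Carrying full precision, 0.97 ÷ 29.09 = 0.0333447920248…; keep min(2, 4) = 2 s.f.
Rounded to 2 significant figures: 0.033.

0.033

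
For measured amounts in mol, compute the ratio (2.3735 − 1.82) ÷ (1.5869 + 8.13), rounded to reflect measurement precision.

2.3735 − 1.82 = 0.5535, limited to 2 d.p. → 2 s.f.; 1.5869 + 8.13 = 9.7169, limited to 2 d.p. → 3 s.f.
Carrying full precision, 0.5535 ÷ 9.7169 = 0.0569626115325…; keep min(2, 3) = 2 s.f.
Rounded to 2 significant figures: 0.057.

0.057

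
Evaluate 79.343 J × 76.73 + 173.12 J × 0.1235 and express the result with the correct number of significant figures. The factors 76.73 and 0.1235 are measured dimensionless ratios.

79.343 × 76.73 = 6087.98839 → 6088 J (4 s.f., last digit at the 10^0 place).
173.12 × 0.1235 = 21.38032 → 21.38 J (4 s.f., last digit at the 10^-2 place).
Sum: 6109.36871 J; keep the coarser place, 10^0.
Result: 6109 J.

6109 J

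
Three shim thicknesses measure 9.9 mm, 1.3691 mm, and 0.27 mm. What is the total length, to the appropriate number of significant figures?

9.9 mm + 1.3691 mm + 0.27 mm = 11.5391 mm.
Addition/subtraction keeps the fewest decimal places: 9.9 → 1 decimal place, 1.3691 → 4 decimal places, 0.27 → 2 decimal places; limit is 1.
Rounded to 1 decimal place: 11.5 mm.

11.5 mm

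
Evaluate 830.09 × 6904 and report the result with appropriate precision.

830.09 × 6904 = 5730941.36
Multiplication/division keeps the fewest significant figures: 830.09 → 5 s.f., 6904 → 4 s.f.; limit is 4.
Rounded to 4 significant figures: 5.731 × 10⁶.

5.731 × 10⁶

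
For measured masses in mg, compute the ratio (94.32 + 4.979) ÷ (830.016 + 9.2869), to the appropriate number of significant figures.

94.32 + 4.979 = 99.299, limited to 2 d.p. → 4 s.f.; 830.016 + 9.2869 = 839.3029, limited to 3 d.p. → 6 s.f.
Carrying full precision, 99.299 ÷ 839.3029 = 0.118311279515…; keep min(4, 6) = 4 s.f.
Rounded to 4 significant figures: 0.1183.

0.1183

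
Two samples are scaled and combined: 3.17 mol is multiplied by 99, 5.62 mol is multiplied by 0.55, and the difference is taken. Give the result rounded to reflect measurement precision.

3.17 × 99 = 313.83 → 3.1 × 10^2 mol (2 s.f., last digit at the 10^1 place).
5.62 × 0.55 = 3.091 → 3.1 mol (2 s.f., last digit at the 10^-1 place).
Difference: 310.739 mol; keep the coarser place, 10^1.
Result: 3.1 × 10^2 mol.

3.1 × 10^2 mol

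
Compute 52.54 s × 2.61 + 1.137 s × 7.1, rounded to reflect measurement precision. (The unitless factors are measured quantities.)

52.54 × 2.61 = 137.1294 → 137 s (3 s.f., last digit at the 10^0 place).
1.137 × 7.1 = 8.0727 → 8.1 s (2 s.f., last digit at the 10^-1 place).
Sum: 145.2021 s; keep the coarser place, 10^0.
Result: 145 s.

145 s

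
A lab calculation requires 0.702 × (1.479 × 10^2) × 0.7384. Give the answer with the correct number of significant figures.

76.7

0.702 × (1.479 × 10^2) × 0.7384 = 76.66497072
Multiplication/division keeps the fewest significant figures: 0.702 → 3 s.f., 1.479 × 10^2 → 4 s.f., 0.7384 → 4 s.f.; limit is 3.
Rounded to 3 significant figures: 76.7.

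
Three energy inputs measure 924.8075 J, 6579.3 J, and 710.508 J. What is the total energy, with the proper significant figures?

924.8075 J + 6579.3 J + 710.508 J = 8214.6155 J.
Addition/subtraction keeps the fewest decimal places: 924.8075 → 4 decimal places, 6579.3 → 1 decimal place, 710.508 → 3 decimal places; limit is 1.
Rounded to 1 decimal place: 8.2146 × 10^3 J.

8.2146 × 10^3 J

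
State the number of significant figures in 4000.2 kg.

5

4000.2: zeros between nonzero digits are significant.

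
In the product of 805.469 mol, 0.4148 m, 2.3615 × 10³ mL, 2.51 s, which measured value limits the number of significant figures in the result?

805.469 mol → 6 s.f.; 0.4148 m → 4 s.f.; 2.3615 × 10³ mL → 5 s.f.; 2.51 s → 3 s.f.
The fewest is 3 significant figures, from 2.51 s.

2.51 s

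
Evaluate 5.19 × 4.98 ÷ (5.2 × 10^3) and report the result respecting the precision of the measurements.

0.0050

5.19 × 4.98 ÷ (5.2 × 10^3) = 0.00497042307692…
Multiplication/division keeps the fewest significant figures: 5.19 → 3 s.f., 4.98 → 3 s.f., 5.2 × 10^3 → 2 s.f.; limit is 2.
Rounded to 2 significant figures: 0.0050.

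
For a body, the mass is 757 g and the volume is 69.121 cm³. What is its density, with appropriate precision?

density = 757 g ÷ 69.121 cm³ = 10.9518091463… g/cm³.
757 has 3 significant figures; 69.121 has 5.
Division/multiplication keeps the fewest: 3 significant figures.
Rounded: 11.0 g/cm³.

11.0 g/cm³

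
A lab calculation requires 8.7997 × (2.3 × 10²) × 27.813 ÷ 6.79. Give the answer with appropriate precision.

8.7997 × (2.3 × 10²) × 27.813 ÷ 6.79 = 8290.3671433…
Multiplication/division keeps the fewest significant figures: 8.7997 → 5 s.f., 2.3 × 10² → 2 s.f., 27.813 → 5 s.f., 6.79 → 3 s.f.; limit is 2.
Rounded to 2 significant figures: 8.3 × 10³.

8.3 × 10³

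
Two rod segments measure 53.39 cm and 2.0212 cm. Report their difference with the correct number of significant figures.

53.39 cm − 2.0212 cm = 51.3688 cm.
Addition/subtraction keeps the fewest decimal places: 53.39 → 2 decimal places, 2.0212 → 4 decimal places; limit is 2.
Rounded to 2 decimal places: 51.37 cm.

51.37 cm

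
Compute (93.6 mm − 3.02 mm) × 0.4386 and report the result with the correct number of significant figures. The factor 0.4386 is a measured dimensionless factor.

93.6 mm − 3.02 mm = 90.58 mm; the difference is limited to 1 decimal place (3 s.f.).
Carrying full precision, 90.58 × 0.4386 = 39.728388 mm; 0.4386 has 4 s.f., so the result keeps min(3, 4) = 3 s.f.
Rounded to 3 significant figures: 39.7 mm.

39.7 mm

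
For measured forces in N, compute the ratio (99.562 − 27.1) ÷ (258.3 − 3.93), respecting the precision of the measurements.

99.562 − 27.1 = 72.462, limited to 1 d.p. → 3 s.f.; 258.3 − 3.93 = 254.37, limited to 1 d.p. → 4 s.f.
Carrying full precision, 72.462 ÷ 254.37 = 0.284868498644…; keep min(3, 4) = 3 s.f.
Rounded to 3 significant figures: 2.85 × 10^-1.

2.85 × 10^-1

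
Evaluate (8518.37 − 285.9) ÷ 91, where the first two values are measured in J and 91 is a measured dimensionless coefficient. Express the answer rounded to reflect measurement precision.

9.0 × 10¹ J

8518.37 J − 285.9 J = 8232.47 J; the difference is limited to 1 decimal place (5 s.f.).
Carrying full precision, 8232.47 ÷ 91 = 90.4667032967… J; 91 has 2 s.f., so the result keeps min(5, 2) = 2 s.f.
Rounded to 2 significant figures: 9.0 × 10¹ J.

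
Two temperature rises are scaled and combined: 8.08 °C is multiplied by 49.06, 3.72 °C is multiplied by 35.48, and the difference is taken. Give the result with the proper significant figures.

8.08 × 49.06 = 396.4048 → 3.96 × 10^2 °C (3 s.f., last digit at the 10^0 place).
3.72 × 35.48 = 131.9856 → 132 °C (3 s.f., last digit at the 10^0 place).
Difference: 264.4192 °C; keep the coarser place, 10^0.
Result: 264 °C.

264 °C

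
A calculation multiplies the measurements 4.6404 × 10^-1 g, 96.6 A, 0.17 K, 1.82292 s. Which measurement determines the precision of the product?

0.17 K

4.6404 × 10^-1 g → 5 s.f.; 96.6 A → 3 s.f.; 0.17 K → 2 s.f.; 1.82292 s → 6 s.f.
The fewest is 2 significant figures, from 0.17 K.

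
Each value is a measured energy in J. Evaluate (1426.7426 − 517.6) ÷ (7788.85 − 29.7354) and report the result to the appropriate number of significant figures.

1426.7426 − 517.6 = 909.1426, limited to 1 d.p. → 4 s.f.; 7788.85 − 29.7354 = 7759.1146, limited to 2 d.p. → 6 s.f.
Carrying full precision, 909.1426 ÷ 7759.1146 = 0.117170920507…; keep min(4, 6) = 4 s.f.
Rounded to 4 significant figures: 0.1172.

0.1172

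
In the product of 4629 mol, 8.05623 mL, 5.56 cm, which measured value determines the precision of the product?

5.56 cm

4629 mol → 4 s.f.; 8.05623 mL → 6 s.f.; 5.56 cm → 3 s.f.
The fewest is 3 significant figures, from 5.56 cm.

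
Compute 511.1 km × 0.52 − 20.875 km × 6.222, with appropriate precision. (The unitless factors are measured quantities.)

1.4 × 10² km

511.1 × 0.52 = 265.772 → 2.7 × 10² km (2 s.f., last digit at the 10^1 place).
20.875 × 6.222 = 129.88425 → 1.299 × 10² km (4 s.f., last digit at the 10^-1 place).
Difference: 135.88775 km; keep the coarser place, 10^1.
Result: 1.4 × 10² km.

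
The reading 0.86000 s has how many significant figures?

5

0.86000: leading zeros are not significant; trailing zeros after a decimal point are significant.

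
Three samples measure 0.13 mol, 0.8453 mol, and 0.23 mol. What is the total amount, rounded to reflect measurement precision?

1.21 mol

0.13 mol + 0.8453 mol + 0.23 mol = 1.2053 mol.
Addition/subtraction keeps the fewest decimal places: 0.13 → 2 decimal places, 0.8453 → 4 decimal places, 0.23 → 2 decimal places; limit is 2.
Rounded to 2 decimal places: 1.21 mol.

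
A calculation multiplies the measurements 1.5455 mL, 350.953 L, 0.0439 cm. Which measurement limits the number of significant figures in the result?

0.0439 cm

1.5455 mL → 5 s.f.; 350.953 L → 6 s.f.; 0.0439 cm → 3 s.f.
The fewest is 3 significant figures, from 0.0439 cm.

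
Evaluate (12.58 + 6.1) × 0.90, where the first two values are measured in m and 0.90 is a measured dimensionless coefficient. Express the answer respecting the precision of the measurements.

12.58 m + 6.1 m = 18.68 m; the sum is limited to 1 decimal place (3 s.f.).
Carrying full precision, 18.68 × 0.90 = 16.812 m; 0.90 has 2 s.f., so the result keeps min(3, 2) = 2 s.f.
Rounded to 2 significant figures: 17 m.

17 m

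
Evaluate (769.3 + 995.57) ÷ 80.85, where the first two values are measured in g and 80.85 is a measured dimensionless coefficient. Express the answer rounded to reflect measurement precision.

769.3 g + 995.57 g = 1764.87 g; the sum is limited to 1 decimal place (5 s.f.).
Carrying full precision, 1764.87 ÷ 80.85 = 21.8289424861… g; 80.85 has 4 s.f., so the result keeps min(5, 4) = 4 s.f.
Rounded to 4 significant figures: 21.83 g.

21.83 g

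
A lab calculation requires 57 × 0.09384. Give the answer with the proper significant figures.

5.3

57 × 0.09384 = 5.34888
Multiplication/division keeps the fewest significant figures: 57 → 2 s.f., 0.09384 → 4 s.f.; limit is 2.
Rounded to 2 significant figures: 5.3.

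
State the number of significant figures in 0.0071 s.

2

0.0071: leading zeros are not significant.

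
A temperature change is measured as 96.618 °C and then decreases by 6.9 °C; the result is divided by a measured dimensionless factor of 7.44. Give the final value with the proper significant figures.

12.1 °C

96.618 °C − 6.9 °C = 89.718 °C; the difference is limited to 1 decimal place (3 s.f.).
Carrying full precision, 89.718 ÷ 7.44 = 12.0588709677… °C; 7.44 has 3 s.f., so the result keeps min(3, 3) = 3 s.f.
Rounded to 3 significant figures: 12.1 °C.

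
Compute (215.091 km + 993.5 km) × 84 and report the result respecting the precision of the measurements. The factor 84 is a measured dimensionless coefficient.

1.0 × 10^5 km

215.091 km + 993.5 km = 1208.591 km; the sum is limited to 1 decimal place (5 s.f.).
Carrying full precision, 1208.591 × 84 = 101521.644 km; 84 has 2 s.f., so the result keeps min(5, 2) = 2 s.f.
Rounded to 2 significant figures: 1.0 × 10^5 km.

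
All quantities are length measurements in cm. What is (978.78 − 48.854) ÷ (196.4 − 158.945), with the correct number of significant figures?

24.8

978.78 − 48.854 = 929.926, limited to 2 d.p. → 5 s.f.; 196.4 − 158.945 = 37.455, limited to 1 d.p. → 3 s.f.
Carrying full precision, 929.926 ÷ 37.455 = 24.8278200507…; keep min(5, 3) = 3 s.f.
Rounded to 3 significant figures: 24.8.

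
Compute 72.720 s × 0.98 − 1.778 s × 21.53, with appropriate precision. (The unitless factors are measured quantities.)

72.720 × 0.98 = 71.2656 → 71 s (2 s.f., last digit at the 10^0 place).
1.778 × 21.53 = 38.28034 → 38.28 s (4 s.f., last digit at the 10^-2 place).
Difference: 32.98526 s; keep the coarser place, 10^0.
Result: 33 s.

33 s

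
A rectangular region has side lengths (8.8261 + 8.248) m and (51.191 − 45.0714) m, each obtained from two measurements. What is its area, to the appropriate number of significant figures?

8.8261 + 8.248 = 17.0741, limited to 3 d.p. → 5 s.f.; 51.191 − 45.0714 = 6.1196, limited to 3 d.p. → 4 s.f.
Carrying full precision, 17.0741 × 6.1196 = 104.48666236; keep min(5, 4) = 4 s.f.
Rounded to 4 significant figures: 104.5 m².

104.5 m²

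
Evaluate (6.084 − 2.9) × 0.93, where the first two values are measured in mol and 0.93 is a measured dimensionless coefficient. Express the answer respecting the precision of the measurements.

6.084 mol − 2.9 mol = 3.184 mol; the difference is limited to 1 decimal place (2 s.f.).
Carrying full precision, 3.184 × 0.93 = 2.96112 mol; 0.93 has 2 s.f., so the result keeps min(2, 2) = 2 s.f.
Rounded to 2 significant figures: 3.0 mol.

3.0 mol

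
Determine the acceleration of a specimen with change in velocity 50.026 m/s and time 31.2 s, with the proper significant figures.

1.60 m/s²

acceleration = 50.026 m/s ÷ 31.2 s = 1.6033974359… m/s².
50.026 has 5 significant figures; 31.2 has 3.
Division/multiplication keeps the fewest: 3 significant figures.
Rounded: 1.60 m/s².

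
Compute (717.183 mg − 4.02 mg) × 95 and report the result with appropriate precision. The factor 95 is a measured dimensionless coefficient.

6.8 × 10⁴ mg

717.183 mg − 4.02 mg = 713.163 mg; the difference is limited to 2 decimal places (5 s.f.).
Carrying full precision, 713.163 × 95 = 67750.485 mg; 95 has 2 s.f., so the result keeps min(5, 2) = 2 s.f.
Rounded to 2 significant figures: 6.8 × 10⁴ mg.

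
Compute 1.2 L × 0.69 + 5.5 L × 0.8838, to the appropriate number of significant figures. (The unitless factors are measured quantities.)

5.7 L

1.2 × 0.69 = 0.828 → 0.83 L (2 s.f., last digit at the 10^-2 place).
5.5 × 0.8838 = 4.8609 → 4.9 L (2 s.f., last digit at the 10^-1 place).
Sum: 5.6889 L; keep the coarser place, 10^-1.
Result: 5.7 L.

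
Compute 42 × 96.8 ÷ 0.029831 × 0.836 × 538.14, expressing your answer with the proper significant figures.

6.1 × 10^7

42 × 96.8 ÷ 0.029831 × 0.836 × 538.14 = 61313821.817…
Multiplication/division keeps the fewest significant figures: 42 → 2 s.f., 96.8 → 3 s.f., 0.029831 → 5 s.f., 0.836 → 3 s.f., 538.14 → 5 s.f.; limit is 2.
Rounded to 2 significant figures: 6.1 × 10^7.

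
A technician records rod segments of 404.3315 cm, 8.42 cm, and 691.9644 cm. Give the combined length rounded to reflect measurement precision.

404.3315 cm + 8.42 cm + 691.9644 cm = 1104.7159 cm.
Addition/subtraction keeps the fewest decimal places: 404.3315 → 4 decimal places, 8.42 → 2 decimal places, 691.9644 → 4 decimal places; limit is 2.
Rounded to 2 decimal places: 1104.72 cm.

1104.72 cm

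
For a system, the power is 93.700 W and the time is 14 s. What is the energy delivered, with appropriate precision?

energy delivered = 93.700 W × 14 s = 1311.8 J.
93.700 has 5 significant figures; 14 has 2.
Division/multiplication keeps the fewest: 2 significant figures.
Rounded: 1.3 × 10³ J.

1.3 × 10³ J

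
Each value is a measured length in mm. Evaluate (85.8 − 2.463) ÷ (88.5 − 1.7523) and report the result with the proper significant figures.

0.961

85.8 − 2.463 = 83.337, limited to 1 d.p. → 3 s.f.; 88.5 − 1.7523 = 86.7477, limited to 1 d.p. → 3 s.f.
Carrying full precision, 83.337 ÷ 86.7477 = 0.960682531064…; keep min(3, 3) = 3 s.f.
Rounded to 3 significant figures: 0.961.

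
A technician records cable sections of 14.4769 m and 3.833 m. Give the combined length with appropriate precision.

14.4769 m + 3.833 m = 18.3099 m.
Addition/subtraction keeps the fewest decimal places: 14.4769 → 4 decimal places, 3.833 → 3 decimal places; limit is 3.
Rounded to 3 decimal places: 18.310 m.

18.310 m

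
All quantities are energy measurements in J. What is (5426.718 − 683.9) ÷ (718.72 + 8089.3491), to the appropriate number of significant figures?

5426.718 − 683.9 = 4742.818, limited to 1 d.p. → 5 s.f.; 718.72 + 8089.3491 = 8808.0691, limited to 2 d.p. → 6 s.f.
Carrying full precision, 4742.818 ÷ 8808.0691 = 0.538462851069…; keep min(5, 6) = 5 s.f.
Rounded to 5 significant figures: 0.53846.

0.53846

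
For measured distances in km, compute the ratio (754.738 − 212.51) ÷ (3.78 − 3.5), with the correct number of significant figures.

754.738 − 212.51 = 542.228, limited to 2 d.p. → 5 s.f.; 3.78 − 3.5 = 0.28, limited to 1 d.p. → 1 s.f.
Carrying full precision, 542.228 ÷ 0.28 = 1936.52857143…; keep min(5, 1) = 1 s.f.
Rounded to 1 significant figure: 2 × 10^3.

2 × 10^3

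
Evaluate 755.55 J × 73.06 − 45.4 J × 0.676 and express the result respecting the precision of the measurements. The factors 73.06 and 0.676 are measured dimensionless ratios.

5.517 × 10^4 J

755.55 × 73.06 = 55200.483 → 5.520 × 10^4 J (4 s.f., last digit at the 10^1 place).
45.4 × 0.676 = 30.6904 → 30.7 J (3 s.f., last digit at the 10^-1 place).
Difference: 55169.7926 J; keep the coarser place, 10^1.
Result: 5.517 × 10^4 J.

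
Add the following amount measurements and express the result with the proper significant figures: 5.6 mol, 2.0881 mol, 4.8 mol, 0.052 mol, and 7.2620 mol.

19.8 mol

5.6 mol + 2.0881 mol + 4.8 mol + 0.052 mol + 7.2620 mol = 19.8021 mol.
Addition/subtraction keeps the fewest decimal places: 5.6 → 1 decimal place, 2.0881 → 4 decimal places, 4.8 → 1 decimal place, 0.052 → 3 decimal places, 7.2620 → 4 decimal places; limit is 1.
Rounded to 1 decimal place: 19.8 mol.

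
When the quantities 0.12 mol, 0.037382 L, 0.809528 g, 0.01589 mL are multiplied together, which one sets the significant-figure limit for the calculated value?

0.12 mol

0.12 mol → 2 s.f.; 0.037382 L → 5 s.f.; 0.809528 g → 6 s.f.; 0.01589 mL → 4 s.f.
The fewest is 2 significant figures, from 0.12 mol.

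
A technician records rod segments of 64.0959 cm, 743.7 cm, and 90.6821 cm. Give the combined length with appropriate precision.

64.0959 cm + 743.7 cm + 90.6821 cm = 898.4780 cm.
Addition/subtraction keeps the fewest decimal places: 64.0959 → 4 decimal places, 743.7 → 1 decimal place, 90.6821 → 4 decimal places; limit is 1.
Rounded to 1 decimal place: 898.5 cm.

898.5 cm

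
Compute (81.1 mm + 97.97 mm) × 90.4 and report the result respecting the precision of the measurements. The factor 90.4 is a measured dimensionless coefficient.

81.1 mm + 97.97 mm = 179.07 mm; the sum is limited to 1 decimal place (4 s.f.).
Carrying full precision, 179.07 × 90.4 = 16187.928 mm; 90.4 has 3 s.f., so the result keeps min(4, 3) = 3 s.f.
Rounded to 3 significant figures: 1.62 × 10^4 mm.

1.62 × 10^4 mm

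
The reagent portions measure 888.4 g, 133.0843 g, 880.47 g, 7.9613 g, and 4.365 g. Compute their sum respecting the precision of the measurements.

888.4 g + 133.0843 g + 880.47 g + 7.9613 g + 4.365 g = 1914.2806 g.
Addition/subtraction keeps the fewest decimal places: 888.4 → 1 decimal place, 133.0843 → 4 decimal places, 880.47 → 2 decimal places, 7.9613 → 4 decimal places, 4.365 → 3 decimal places; limit is 1.
Rounded to 1 decimal place: 1914.3 g.

1914.3 g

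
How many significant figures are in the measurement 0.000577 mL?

3

0.000577: leading zeros are not significant.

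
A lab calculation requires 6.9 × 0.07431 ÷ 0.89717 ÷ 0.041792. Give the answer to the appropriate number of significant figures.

6.9 × 0.07431 ÷ 0.89717 ÷ 0.041792 = 13.6750352278…
Multiplication/division keeps the fewest significant figures: 6.9 → 2 s.f., 0.07431 → 4 s.f., 0.89717 → 5 s.f., 0.041792 → 5 s.f.; limit is 2.
Rounded to 2 significant figures: 14.

14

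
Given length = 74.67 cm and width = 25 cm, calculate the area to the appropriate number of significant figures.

1.9 × 10³ cm²

area = 74.67 cm × 25 cm = 1866.75 cm².
74.67 has 4 significant figures; 25 has 2.
Division/multiplication keeps the fewest: 2 significant figures.
Rounded: 1.9 × 10³ cm².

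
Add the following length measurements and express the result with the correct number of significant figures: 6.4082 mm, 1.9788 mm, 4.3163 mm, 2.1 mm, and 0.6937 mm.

15.5 mm

6.4082 mm + 1.9788 mm + 4.3163 mm + 2.1 mm + 0.6937 mm = 15.4970 mm.
Addition/subtraction keeps the fewest decimal places: 6.4082 → 4 decimal places, 1.9788 → 4 decimal places, 4.3163 → 4 decimal places, 2.1 → 1 decimal place, 0.6937 → 4 decimal places; limit is 1.
Rounded to 1 decimal place: 15.5 mm.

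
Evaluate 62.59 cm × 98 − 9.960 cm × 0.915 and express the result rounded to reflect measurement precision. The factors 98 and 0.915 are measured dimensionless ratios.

62.59 × 98 = 6133.82 → 6.1 × 10^3 cm (2 s.f., last digit at the 10^2 place).
9.960 × 0.915 = 9.1134 → 9.11 cm (3 s.f., last digit at the 10^-2 place).
Difference: 6124.7066 cm; keep the coarser place, 10^2.
Result: 6.1 × 10^3 cm.

6.1 × 10^3 cm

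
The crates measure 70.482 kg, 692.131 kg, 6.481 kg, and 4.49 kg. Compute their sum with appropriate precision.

70.482 kg + 692.131 kg + 6.481 kg + 4.49 kg = 773.584 kg.
Addition/subtraction keeps the fewest decimal places: 70.482 → 3 decimal places, 692.131 → 3 decimal places, 6.481 → 3 decimal places, 4.49 → 2 decimal places; limit is 2.
Rounded to 2 decimal places: 773.58 kg.

773.58 kg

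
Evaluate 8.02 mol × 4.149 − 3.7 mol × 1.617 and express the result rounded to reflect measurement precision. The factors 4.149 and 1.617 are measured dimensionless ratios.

8.02 × 4.149 = 33.27498 → 33.3 mol (3 s.f., last digit at the 10^-1 place).
3.7 × 1.617 = 5.9829 → 6.0 mol (2 s.f., last digit at the 10^-1 place).
Difference: 27.29208 mol; keep the coarser place, 10^-1.
Result: 27.3 mol.

27.3 mol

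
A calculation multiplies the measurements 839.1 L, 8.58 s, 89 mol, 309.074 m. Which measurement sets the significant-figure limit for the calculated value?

89 mol

839.1 L → 4 s.f.; 8.58 s → 3 s.f.; 89 mol → 2 s.f.; 309.074 m → 6 s.f.
The fewest is 2 significant figures, from 89 mol.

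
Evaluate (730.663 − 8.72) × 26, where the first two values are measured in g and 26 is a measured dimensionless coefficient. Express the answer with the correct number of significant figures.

1.9 × 10⁴ g

730.663 g − 8.72 g = 721.943 g; the difference is limited to 2 decimal places (5 s.f.).
Carrying full precision, 721.943 × 26 = 18770.518 g; 26 has 2 s.f., so the result keeps min(5, 2) = 2 s.f.
Rounded to 2 significant figures: 1.9 × 10⁴ g.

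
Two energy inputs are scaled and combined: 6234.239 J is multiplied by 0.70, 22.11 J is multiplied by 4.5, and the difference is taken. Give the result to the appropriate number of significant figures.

4.3 × 10³ J

6234.239 × 0.70 = 4363.9673 → 4.4 × 10³ J (2 s.f., last digit at the 10^2 place).
22.11 × 4.5 = 99.495 → 99 J (2 s.f., last digit at the 10^0 place).
Difference: 4264.4723 J; keep the coarser place, 10^2.
Result: 4.3 × 10³ J.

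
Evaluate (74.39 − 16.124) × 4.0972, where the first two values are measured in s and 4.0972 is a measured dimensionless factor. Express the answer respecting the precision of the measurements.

238.7 s

74.39 s − 16.124 s = 58.266 s; the difference is limited to 2 decimal places (4 s.f.).
Carrying full precision, 58.266 × 4.0972 = 238.7274552 s; 4.0972 has 5 s.f., so the result keeps min(4, 5) = 4 s.f.
Rounded to 4 significant figures: 238.7 s.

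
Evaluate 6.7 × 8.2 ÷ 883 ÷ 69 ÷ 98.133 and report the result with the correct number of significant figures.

6.7 × 8.2 ÷ 883 ÷ 69 ÷ 98.133 = 0.00000918890549594…
Multiplication/division keeps the fewest significant figures: 6.7 → 2 s.f., 8.2 → 2 s.f., 883 → 3 s.f., 69 → 2 s.f., 98.133 → 5 s.f.; limit is 2.
Rounded to 2 significant figures: 9.2 × 10⁻⁶.

9.2 × 10⁻⁶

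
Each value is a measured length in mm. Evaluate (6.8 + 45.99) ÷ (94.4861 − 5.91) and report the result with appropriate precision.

0.596

6.8 + 45.99 = 52.79, limited to 1 d.p. → 3 s.f.; 94.4861 − 5.91 = 88.5761, limited to 2 d.p. → 4 s.f.
Carrying full precision, 52.79 ÷ 88.5761 = 0.595984695646…; keep min(3, 4) = 3 s.f.
Rounded to 3 significant figures: 0.596.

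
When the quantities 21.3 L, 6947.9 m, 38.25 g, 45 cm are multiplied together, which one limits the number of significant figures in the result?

45 cm

21.3 L → 3 s.f.; 6947.9 m → 5 s.f.; 38.25 g → 4 s.f.; 45 cm → 2 s.f.
The fewest is 2 significant figures, from 45 cm.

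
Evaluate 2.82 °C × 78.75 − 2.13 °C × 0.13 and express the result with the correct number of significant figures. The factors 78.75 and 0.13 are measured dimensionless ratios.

2.82 × 78.75 = 222.075 → 222 °C (3 s.f., last digit at the 10^0 place).
2.13 × 0.13 = 0.2769 → 0.28 °C (2 s.f., last digit at the 10^-2 place).
Difference: 221.7981 °C; keep the coarser place, 10^0.
Result: 222 °C.

222 °C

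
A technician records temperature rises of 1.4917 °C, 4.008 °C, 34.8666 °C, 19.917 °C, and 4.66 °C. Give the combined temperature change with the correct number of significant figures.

1.4917 °C + 4.008 °C + 34.8666 °C + 19.917 °C + 4.66 °C = 64.9433 °C.
Addition/subtraction keeps the fewest decimal places: 1.4917 → 4 decimal places, 4.008 → 3 decimal places, 34.8666 → 4 decimal places, 19.917 → 3 decimal places, 4.66 → 2 decimal places; limit is 2.
Rounded to 2 decimal places: 64.94 °C.

64.94 °C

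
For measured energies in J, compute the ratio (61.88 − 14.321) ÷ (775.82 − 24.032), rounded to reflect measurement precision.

0.06326

61.88 − 14.321 = 47.559, limited to 2 d.p. → 4 s.f.; 775.82 − 24.032 = 751.788, limited to 2 d.p. → 5 s.f.
Carrying full precision, 47.559 ÷ 751.788 = 0.0632611853342…; keep min(4, 5) = 4 s.f.
Rounded to 4 significant figures: 0.06326.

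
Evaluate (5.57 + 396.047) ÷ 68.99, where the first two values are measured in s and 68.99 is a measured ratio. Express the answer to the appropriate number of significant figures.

5.57 s + 396.047 s = 401.617 s; the sum is limited to 2 decimal places (5 s.f.).
Carrying full precision, 401.617 ÷ 68.99 = 5.82137991013… s; 68.99 has 4 s.f., so the result keeps min(5, 4) = 4 s.f.
Rounded to 4 significant figures: 5.821 s.

5.821 s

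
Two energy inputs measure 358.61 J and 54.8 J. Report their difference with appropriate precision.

358.61 J − 54.8 J = 303.81 J.
Addition/subtraction keeps the fewest decimal places: 358.61 → 2 decimal places, 54.8 → 1 decimal place; limit is 1.
Rounded to 1 decimal place: 303.8 J.

303.8 J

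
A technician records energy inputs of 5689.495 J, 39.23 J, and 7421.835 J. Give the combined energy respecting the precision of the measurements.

5689.495 J + 39.23 J + 7421.835 J = 13150.560 J.
Addition/subtraction keeps the fewest decimal places: 5689.495 → 3 decimal places, 39.23 → 2 decimal places, 7421.835 → 3 decimal places; limit is 2.
Rounded to 2 decimal places: 13150.56 J.

13150.56 J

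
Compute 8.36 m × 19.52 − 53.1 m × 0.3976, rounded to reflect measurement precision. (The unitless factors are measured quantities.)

8.36 × 19.52 = 163.1872 → 163 m (3 s.f., last digit at the 10^0 place).
53.1 × 0.3976 = 21.11256 → 21.1 m (3 s.f., last digit at the 10^-1 place).
Difference: 142.07464 m; keep the coarser place, 10^0.
Result: 142 m.

142 m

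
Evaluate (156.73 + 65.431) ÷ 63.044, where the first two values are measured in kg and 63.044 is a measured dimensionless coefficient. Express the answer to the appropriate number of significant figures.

156.73 kg + 65.431 kg = 222.161 kg; the sum is limited to 2 decimal places (5 s.f.).
Carrying full precision, 222.161 ÷ 63.044 = 3.52390394011… kg; 63.044 has 5 s.f., so the result keeps min(5, 5) = 5 s.f.
Rounded to 5 significant figures: 3.5239 kg.

3.5239 kg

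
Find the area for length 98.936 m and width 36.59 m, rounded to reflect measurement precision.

area = 98.936 m × 36.59 m = 3620.06824 m².
98.936 has 5 significant figures; 36.59 has 4.
Division/multiplication keeps the fewest: 4 significant figures.
Rounded: 3620. m².

3620. m²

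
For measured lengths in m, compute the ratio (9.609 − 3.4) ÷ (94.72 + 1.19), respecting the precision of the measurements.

0.065

9.609 − 3.4 = 6.209, limited to 1 d.p. → 2 s.f.; 94.72 + 1.19 = 95.91, limited to 2 d.p. → 4 s.f.
Carrying full precision, 6.209 ÷ 95.91 = 0.0647377749974…; keep min(2, 4) = 2 s.f.
Rounded to 2 significant figures: 0.065.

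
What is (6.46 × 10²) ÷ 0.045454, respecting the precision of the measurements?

1.42 × 10⁴

(6.46 × 10²) ÷ 0.045454 = 14212.170546…
Multiplication/division keeps the fewest significant figures: 6.46 × 10² → 3 s.f., 0.045454 → 5 s.f.; limit is 3.
Rounded to 3 significant figures: 1.42 × 10⁴.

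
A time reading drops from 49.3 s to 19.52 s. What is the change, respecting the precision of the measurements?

29.8 s

49.3 s − 19.52 s = 29.78 s.
Addition/subtraction keeps the fewest decimal places: 49.3 → 1 decimal place, 19.52 → 2 decimal places; limit is 1.
Rounded to 1 decimal place: 29.8 s.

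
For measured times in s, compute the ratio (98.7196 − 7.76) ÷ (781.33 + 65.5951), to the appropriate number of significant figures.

0.1074

98.7196 − 7.76 = 90.9596, limited to 2 d.p. → 4 s.f.; 781.33 + 65.5951 = 846.9251, limited to 2 d.p. → 5 s.f.
Carrying full precision, 90.9596 ÷ 846.9251 = 0.107399816111…; keep min(4, 5) = 4 s.f.
Rounded to 4 significant figures: 0.1074.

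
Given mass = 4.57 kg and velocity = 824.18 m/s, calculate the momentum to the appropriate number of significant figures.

momentum = 4.57 kg × 824.18 m/s = 3766.5026 kg·m/s.
4.57 has 3 significant figures; 824.18 has 5.
Division/multiplication keeps the fewest: 3 significant figures.
Rounded: 3.77 × 10³ kg·m/s.

3.77 × 10³ kg·m/s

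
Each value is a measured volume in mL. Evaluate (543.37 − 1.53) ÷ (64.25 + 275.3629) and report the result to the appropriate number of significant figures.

543.37 − 1.53 = 541.84, limited to 2 d.p. → 5 s.f.; 64.25 + 275.3629 = 339.6129, limited to 2 d.p. → 5 s.f.
Carrying full precision, 541.84 ÷ 339.6129 = 1.59546354099…; keep min(5, 5) = 5 s.f.
Rounded to 5 significant figures: 1.5955.

1.5955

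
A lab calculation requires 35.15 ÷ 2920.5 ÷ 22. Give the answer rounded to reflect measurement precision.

35.15 ÷ 2920.5 ÷ 22 = 0.000547073197304…
Multiplication/division keeps the fewest significant figures: 35.15 → 4 s.f., 2920.5 → 5 s.f., 22 → 2 s.f.; limit is 2.
Rounded to 2 significant figures: 5.5 × 10^-4.

5.5 × 10^-4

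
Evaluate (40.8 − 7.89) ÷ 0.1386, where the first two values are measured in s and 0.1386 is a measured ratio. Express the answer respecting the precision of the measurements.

40.8 s − 7.89 s = 32.91 s; the difference is limited to 1 decimal place (3 s.f.).
Carrying full precision, 32.91 ÷ 0.1386 = 237.445887446… s; 0.1386 has 4 s.f., so the result keeps min(3, 4) = 3 s.f.
Rounded to 3 significant figures: 237 s.

237 s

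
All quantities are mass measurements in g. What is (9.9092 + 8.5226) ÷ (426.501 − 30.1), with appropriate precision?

0.04650

9.9092 + 8.5226 = 18.4318, limited to 4 d.p. → 6 s.f.; 426.501 − 30.1 = 396.401, limited to 1 d.p. → 4 s.f.
Carrying full precision, 18.4318 ÷ 396.401 = 0.0464978645362…; keep min(6, 4) = 4 s.f.
Rounded to 4 significant figures: 0.04650.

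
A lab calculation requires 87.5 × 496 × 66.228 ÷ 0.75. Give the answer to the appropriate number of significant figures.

87.5 × 496 × 66.228 ÷ 0.75 = 3832393.6
Multiplication/division keeps the fewest significant figures: 87.5 → 3 s.f., 496 → 3 s.f., 66.228 → 5 s.f., 0.75 → 2 s.f.; limit is 2.
Rounded to 2 significant figures: 3.8 × 10⁶.

3.8 × 10⁶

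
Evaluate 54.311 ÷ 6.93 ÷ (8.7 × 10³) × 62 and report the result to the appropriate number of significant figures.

54.311 ÷ 6.93 ÷ (8.7 × 10³) × 62 = 0.0558504917815…
Multiplication/division keeps the fewest significant figures: 54.311 → 5 s.f., 6.93 → 3 s.f., 8.7 × 10³ → 2 s.f., 62 → 2 s.f.; limit is 2.
Rounded to 2 significant figures: 0.056.

0.056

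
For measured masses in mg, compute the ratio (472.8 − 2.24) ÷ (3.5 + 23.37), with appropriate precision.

17.5

472.8 − 2.24 = 470.56, limited to 1 d.p. → 4 s.f.; 3.5 + 23.37 = 26.87, limited to 1 d.p. → 3 s.f.
Carrying full precision, 470.56 ÷ 26.87 = 17.5124674358…; keep min(4, 3) = 3 s.f.
Rounded to 3 significant figures: 17.5.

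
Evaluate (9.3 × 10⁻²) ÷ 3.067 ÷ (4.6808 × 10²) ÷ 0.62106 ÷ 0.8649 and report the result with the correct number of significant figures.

(9.3 × 10⁻²) ÷ 3.067 ÷ (4.6808 × 10²) ÷ 0.62106 ÷ 0.8649 = 0.000120600645243…
Multiplication/division keeps the fewest significant figures: 9.3 × 10⁻² → 2 s.f., 3.067 → 4 s.f., 4.6808 × 10² → 5 s.f., 0.62106 → 5 s.f., 0.8649 → 4 s.f.; limit is 2.
Rounded to 2 significant figures: 1.2 × 10⁻⁴.

1.2 × 10⁻⁴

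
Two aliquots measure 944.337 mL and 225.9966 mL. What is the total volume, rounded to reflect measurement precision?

944.337 mL + 225.9966 mL = 1170.3336 mL.
Addition/subtraction keeps the fewest decimal places: 944.337 → 3 decimal places, 225.9966 → 4 decimal places; limit is 3.
Rounded to 3 decimal places: 1170.334 mL.

1170.334 mL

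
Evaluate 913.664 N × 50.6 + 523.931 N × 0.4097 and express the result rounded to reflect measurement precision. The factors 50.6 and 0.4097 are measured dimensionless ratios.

913.664 × 50.6 = 46231.3984 → 4.62 × 10^4 N (3 s.f., last digit at the 10^2 place).
523.931 × 0.4097 = 214.6545307 → 214.7 N (4 s.f., last digit at the 10^-1 place).
Sum: 46446.0529307 N; keep the coarser place, 10^2.
Result: 4.64 × 10^4 N.

4.64 × 10^4 N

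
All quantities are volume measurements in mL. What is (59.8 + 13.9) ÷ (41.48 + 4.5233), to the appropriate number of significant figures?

59.8 + 13.9 = 73.7, limited to 1 d.p. → 3 s.f.; 41.48 + 4.5233 = 46.0033, limited to 2 d.p. → 4 s.f.
Carrying full precision, 73.7 ÷ 46.0033 = 1.60205898273…; keep min(3, 4) = 3 s.f.
Rounded to 3 significant figures: 1.60.

1.60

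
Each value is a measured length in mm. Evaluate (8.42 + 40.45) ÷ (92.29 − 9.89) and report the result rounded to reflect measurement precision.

8.42 + 40.45 = 48.87, limited to 2 d.p. → 4 s.f.; 92.29 − 9.89 = 82.40, limited to 2 d.p. → 4 s.f.
Carrying full precision, 48.87 ÷ 82.40 = 0.593082524272…; keep min(4, 4) = 4 s.f.
Rounded to 4 significant figures: 0.5931.

0.5931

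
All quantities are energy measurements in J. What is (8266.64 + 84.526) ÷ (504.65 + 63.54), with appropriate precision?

14.698

8266.64 + 84.526 = 8351.166, limited to 2 d.p. → 6 s.f.; 504.65 + 63.54 = 568.19, limited to 2 d.p. → 5 s.f.
Carrying full precision, 8351.166 ÷ 568.19 = 14.6978405111…; keep min(6, 5) = 5 s.f.
Rounded to 5 significant figures: 14.698.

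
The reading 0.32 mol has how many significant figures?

0.32: leading zeros are not significant.

2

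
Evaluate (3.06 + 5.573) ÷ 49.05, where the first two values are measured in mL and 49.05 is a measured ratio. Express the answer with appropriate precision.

3.06 mL + 5.573 mL = 8.633 mL; the sum is limited to 2 decimal places (3 s.f.).
Carrying full precision, 8.633 ÷ 49.05 = 0.176004077472… mL; 49.05 has 4 s.f., so the result keeps min(3, 4) = 3 s.f.
Rounded to 3 significant figures: 0.176 mL.

0.176 mL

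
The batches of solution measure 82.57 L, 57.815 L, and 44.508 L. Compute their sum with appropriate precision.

184.89 L

82.57 L + 57.815 L + 44.508 L = 184.893 L.
Addition/subtraction keeps the fewest decimal places: 82.57 → 2 decimal places, 57.815 → 3 decimal places, 44.508 → 3 decimal places; limit is 2.
Rounded to 2 decimal places: 184.89 L.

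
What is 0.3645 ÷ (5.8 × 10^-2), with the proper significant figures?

0.3645 ÷ (5.8 × 10^-2) = 6.28448275862…
Multiplication/division keeps the fewest significant figures: 0.3645 → 4 s.f., 5.8 × 10^-2 → 2 s.f.; limit is 2.
Rounded to 2 significant figures: 6.3.

6.3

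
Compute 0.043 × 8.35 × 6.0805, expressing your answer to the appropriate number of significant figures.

2.2

0.043 × 8.35 × 6.0805 = 2.183203525
Multiplication/division keeps the fewest significant figures: 0.043 → 2 s.f., 8.35 → 3 s.f., 6.0805 → 5 s.f.; limit is 2.
Rounded to 2 significant figures: 2.2.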